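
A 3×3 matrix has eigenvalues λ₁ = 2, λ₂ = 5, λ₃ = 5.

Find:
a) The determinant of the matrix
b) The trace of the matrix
det = 50, trace = 12

Two standard eigenvalue identities:
- det(A) equals the product of the eigenvalues (counted with multiplicity).
- trace(A) equals the sum of the eigenvalues.
det(A) = (2)*(5)*(5) = 50.
trace(A) = 2 + 5 + 5 = 12.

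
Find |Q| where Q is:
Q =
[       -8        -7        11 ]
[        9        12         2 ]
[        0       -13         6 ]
det(Q) = -1693

Expand along row 0 (cofactor expansion): det(Q) = a*(e*i - f*h) - b*(d*i - f*g) + c*(d*h - e*g), where the 3×3 is [[a, b, c], [d, e, f], [g, h, i]].
Minor M_00 = (12)*(6) - (2)*(-13) = 72 + 26 = 98.
Minor M_01 = (9)*(6) - (2)*(0) = 54 - 0 = 54.
Minor M_02 = (9)*(-13) - (12)*(0) = -117 - 0 = -117.
det(Q) = (-8)*(98) - (-7)*(54) + (11)*(-117) = -784 + 378 - 1287 = -1693.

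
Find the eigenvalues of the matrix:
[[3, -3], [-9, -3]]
λ = -6 and λ = 6

Characteristic equation: det(A - λI) = 0
λ² - (trace)λ + (det) = 0
λ² - (0)λ + (-36) = 0
λ² - 0λ - 36 = 0
Solving: λ = -6, 6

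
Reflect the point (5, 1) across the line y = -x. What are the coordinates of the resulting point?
(-1, -5)

Reflection across line y = -x: (5, 1) → (-1, -5)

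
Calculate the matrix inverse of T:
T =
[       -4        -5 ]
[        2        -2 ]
det(T) = 18
T⁻¹ =
[     -1/9      5/18 ]
[     -1/9      -2/9 ]

For a 2×2 matrix T = [[a, b], [c, d]] with det(T) ≠ 0, T⁻¹ = (1/det(T)) * [[d, -b], [-c, a]].
det(T) = (-4)*(-2) - (-5)*(2) = 8 + 10 = 18.
T⁻¹ = (1/18) * [[-2, 5], [-2, -4]].
Dividing each entry by 18 and reducing:
T⁻¹ =
[     -1/9      5/18 ]
[     -1/9      -2/9 ]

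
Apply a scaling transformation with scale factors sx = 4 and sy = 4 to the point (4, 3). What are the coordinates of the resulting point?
(16, 12)

Scaling matrix:
[[4, 0], [0, 4]]
Result: (4 × 4, 3 × 4) = (16, 12)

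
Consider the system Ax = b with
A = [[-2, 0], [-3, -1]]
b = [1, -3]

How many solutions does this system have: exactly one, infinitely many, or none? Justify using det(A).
Exactly one solution

Compute det(A) = (-2)*(-1) - (0)*(-3) = 2.
Because det(A) ≠ 0, A is invertible and Ax = b has a unique solution for every b (here x = A⁻¹ b).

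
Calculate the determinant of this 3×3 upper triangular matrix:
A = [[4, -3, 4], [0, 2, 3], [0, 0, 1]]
8

The determinant of a triangular matrix is the product of its diagonal entries (the off-diagonal entries above the diagonal do not affect it).
det(A) = (4) * (2) * (1) = 8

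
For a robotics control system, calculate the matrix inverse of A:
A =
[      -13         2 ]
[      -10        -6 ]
det(A) = 98
A⁻¹ =
[    -3/49     -1/49 ]
[     5/49    -13/98 ]

For a 2×2 matrix A = [[a, b], [c, d]] with det(A) ≠ 0, A⁻¹ = (1/det(A)) * [[d, -b], [-c, a]].
det(A) = (-13)*(-6) - (2)*(-10) = 78 + 20 = 98.
A⁻¹ = (1/98) * [[-6, -2], [10, -13]].
Dividing each entry by 98 and reducing:
A⁻¹ =
[    -3/49     -1/49 ]
[     5/49    -13/98 ]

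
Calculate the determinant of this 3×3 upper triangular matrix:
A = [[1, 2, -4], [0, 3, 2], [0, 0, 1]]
3

The determinant of a triangular matrix is the product of its diagonal entries (the off-diagonal entries above the diagonal do not affect it).
det(A) = (1) * (3) * (1) = 3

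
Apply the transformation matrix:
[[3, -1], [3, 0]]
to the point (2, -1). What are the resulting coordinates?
(7, 6)

Matrix multiplication:
[[3, -1], [3, 0]] × [2, -1]ᵀ
= [3×2 + -1×-1, 3×2 + 0×-1]ᵀ
= [7.0000, 6.0000]ᵀ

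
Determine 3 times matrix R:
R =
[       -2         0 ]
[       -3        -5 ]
3R =
[       -6         0 ]
[       -9       -15 ]

Scalar multiplication is elementwise: (3R)[i][j] = 3 * R[i][j].
  (3R)[0][0] = 3 * (-2) = -6
  (3R)[0][1] = 3 * (0) = 0
  (3R)[1][0] = 3 * (-3) = -9
  (3R)[1][1] = 3 * (-5) = -15
3R =
[       -6         0 ]
[       -9       -15 ]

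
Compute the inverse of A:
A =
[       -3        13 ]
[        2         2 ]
det(A) = -32
A⁻¹ =
[    -1/16     13/32 ]
[     1/16      3/32 ]

For a 2×2 matrix A = [[a, b], [c, d]] with det(A) ≠ 0, A⁻¹ = (1/det(A)) * [[d, -b], [-c, a]].
det(A) = (-3)*(2) - (13)*(2) = -6 - 26 = -32.
A⁻¹ = (1/-32) * [[2, -13], [-2, -3]].
Dividing each entry by -32 and reducing:
A⁻¹ =
[    -1/16     13/32 ]
[     1/16      3/32 ]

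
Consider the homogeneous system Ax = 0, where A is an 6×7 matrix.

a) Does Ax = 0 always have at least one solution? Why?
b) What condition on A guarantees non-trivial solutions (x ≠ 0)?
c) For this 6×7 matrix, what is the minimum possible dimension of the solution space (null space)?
a) Yes, x = 0 is always a solution. b) When A has linearly dependent columns (rank < n). c) Minimum nullity = 1.

a) x = 0 satisfies A·0 = 0, so the zero vector is always a solution.
b) Non-trivial solutions exist iff the columns of A are linearly dependent, equivalently rank(A) < n (the number of columns).
c) By rank-nullity, rank(A) + nullity(A) = n = 7. Since A has only 6 rows, rank(A) ≤ 6, so nullity(A) ≥ 7 - 6 = 1.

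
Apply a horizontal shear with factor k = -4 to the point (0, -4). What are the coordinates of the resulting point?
(16, -4)

Shear matrix for horizontal shear with factor k = -4:
[[1, -4], [0, 1]]
Result: (0, -4) → (16, -4)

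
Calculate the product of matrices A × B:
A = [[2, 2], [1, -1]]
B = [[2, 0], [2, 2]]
[[8, 4], [0, -2]]

Matrix multiplication:
C[0][0] = 2×2 + 2×2 = 8
C[0][1] = 2×0 + 2×2 = 4
C[1][0] = 1×2 + -1×2 = 0
C[1][1] = 1×0 + -1×2 = -2
Result: [[8, 4], [0, -2]]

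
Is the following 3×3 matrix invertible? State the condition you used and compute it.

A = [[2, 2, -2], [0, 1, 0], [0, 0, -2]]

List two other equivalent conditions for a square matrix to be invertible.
Yes, invertible; det(A) = -4 ≠ 0. Equivalent conditions: rank(A) = 3; Ax = 0 has only the trivial solution; 0 is not an eigenvalue; the columns of A are linearly independent.

To check invertibility, compute det(A).
The given matrix is triangular, so det(A) equals the product of its diagonal entries = -4 ≠ 0.
Since det(A) ≠ 0, A is invertible.
Equivalent conditions for a square matrix A to be invertible:
- rank(A) = 3 (full rank).
- The homogeneous system Ax = 0 has only the trivial solution x = 0.
- 0 is not an eigenvalue of A.
- The columns (equivalently rows) of A are linearly independent.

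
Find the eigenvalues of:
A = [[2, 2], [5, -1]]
λ = -3, 4

Solve det(A - λI) = 0. For a 2×2 matrix this is λ² - (trace)λ + det = 0.
trace(A) = 2 - 1 = 1.
det(A) = (2)*(-1) - (2)*(5) = -2 - 10 = -12.
Characteristic equation: λ² - (1)λ + (-12) = 0.
Discriminant: (1)² - 4*(-12) = 1 + 48 = 49.
Roots: λ = (1 ± √49) / 2 = -3, 4.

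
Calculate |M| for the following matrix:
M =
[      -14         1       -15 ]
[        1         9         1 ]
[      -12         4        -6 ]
det(M) = -874

Expand along row 0 (cofactor expansion): det(M) = a*(e*i - f*h) - b*(d*i - f*g) + c*(d*h - e*g), where the 3×3 is [[a, b, c], [d, e, f], [g, h, i]].
Minor M_00 = (9)*(-6) - (1)*(4) = -54 - 4 = -58.
Minor M_01 = (1)*(-6) - (1)*(-12) = -6 + 12 = 6.
Minor M_02 = (1)*(4) - (9)*(-12) = 4 + 108 = 112.
det(M) = (-14)*(-58) - (1)*(6) + (-15)*(112) = 812 - 6 - 1680 = -874.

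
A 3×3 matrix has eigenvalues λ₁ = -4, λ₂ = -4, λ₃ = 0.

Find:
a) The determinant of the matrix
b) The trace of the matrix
det = 0, trace = -8

Two standard eigenvalue identities:
- det(A) equals the product of the eigenvalues (counted with multiplicity).
- trace(A) equals the sum of the eigenvalues.
det(A) = (-4)*(-4)*(0) = 0.
trace(A) = -4 - 4 + 0 = -8.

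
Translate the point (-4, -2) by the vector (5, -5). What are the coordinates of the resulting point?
(1, -7)

Translation by (5, -5):
x' = -4 + 5 = 1
y' = -2 + -5 = -7
Homogeneous matrix: [[1, 0, 5], [0, 1, -5], [0, 0, 1]]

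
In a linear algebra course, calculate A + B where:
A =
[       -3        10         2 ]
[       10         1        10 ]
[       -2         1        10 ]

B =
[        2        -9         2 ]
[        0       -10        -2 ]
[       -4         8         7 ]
A + B =
[       -1         1         4 ]
[       10        -9         8 ]
[       -6         9        17 ]

Matrix addition is elementwise: (A+B)[i][j] = A[i][j] + B[i][j].
  (A+B)[0][0] = (-3) + (2) = -1
  (A+B)[0][1] = (10) + (-9) = 1
  (A+B)[0][2] = (2) + (2) = 4
  (A+B)[1][0] = (10) + (0) = 10
  (A+B)[1][1] = (1) + (-10) = -9
  (A+B)[1][2] = (10) + (-2) = 8
  (A+B)[2][0] = (-2) + (-4) = -6
  (A+B)[2][1] = (1) + (8) = 9
  (A+B)[2][2] = (10) + (7) = 17
A + B =
[       -1         1         4 ]
[       10        -9         8 ]
[       -6         9        17 ]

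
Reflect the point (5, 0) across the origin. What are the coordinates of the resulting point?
(-5, 0)

Reflection across origin: (5, 0) → (-5, 0)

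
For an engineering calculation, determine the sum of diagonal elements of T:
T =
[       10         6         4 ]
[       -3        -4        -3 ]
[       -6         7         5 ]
tr(T) = 10 - 4 + 5 = 11

The trace of a square matrix is the sum of its diagonal entries.
Diagonal entries of T: T[0][0] = 10, T[1][1] = -4, T[2][2] = 5.
tr(T) = 10 - 4 + 5 = 11.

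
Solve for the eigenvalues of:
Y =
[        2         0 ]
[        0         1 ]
λ = 1, 2

Solve det(Y - λI) = 0. For a 2×2 matrix the characteristic equation is λ² - (trace)λ + det = 0.
trace(Y) = a + d = 2 + 1 = 3.
det(Y) = a*d - b*c = (2)*(1) - (0)*(0) = 2 - 0 = 2.
Characteristic equation: λ² - (3)λ + (2) = 0.
Discriminant = (3)² - 4*(2) = 9 - 8 = 1.
λ = (3 ± √1) / 2 = (3 ± 1) / 2 = 1, 2.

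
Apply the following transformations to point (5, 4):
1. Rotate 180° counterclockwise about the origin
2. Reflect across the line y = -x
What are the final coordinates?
(4, 5)

Step 1: Rotate 180° → (-5, -4)
Step 2: Reflect across the line y = -x → (4, 5)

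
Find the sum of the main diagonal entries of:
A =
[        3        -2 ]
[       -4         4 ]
tr(A) = 3 + 4 = 7

The trace of a square matrix is the sum of its diagonal entries.
Diagonal entries of A: A[0][0] = 3, A[1][1] = 4.
tr(A) = 3 + 4 = 7.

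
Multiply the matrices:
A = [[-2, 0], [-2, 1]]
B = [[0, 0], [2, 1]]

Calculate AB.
[[0, 0], [2, 1]]

Each entry (i,j) of AB = sum over k of A[i][k]*B[k][j].
(AB)[0][0] = (-2)*(0) + (0)*(2) = 0
(AB)[0][1] = (-2)*(0) + (0)*(1) = 0
(AB)[1][0] = (-2)*(0) + (1)*(2) = 2
(AB)[1][1] = (-2)*(0) + (1)*(1) = 1
AB = [[0, 0], [2, 1]]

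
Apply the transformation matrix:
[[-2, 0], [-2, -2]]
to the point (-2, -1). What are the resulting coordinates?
(4, 6)

Matrix multiplication:
[[-2, 0], [-2, -2]] × [-2, -1]ᵀ
= [-2×-2 + 0×-1, -2×-2 + -2×-1]ᵀ
= [4.0000, 6.0000]ᵀ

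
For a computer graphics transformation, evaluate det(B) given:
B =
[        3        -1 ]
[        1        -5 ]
det(B) = -14

For a 2×2 matrix [[a, b], [c, d]], det = a*d - b*c.
det(B) = (3)*(-5) - (-1)*(1) = -15 + 1 = -14.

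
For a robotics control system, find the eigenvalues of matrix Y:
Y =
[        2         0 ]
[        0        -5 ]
λ = -5, 2

Solve det(Y - λI) = 0. For a 2×2 matrix the characteristic equation is λ² - (trace)λ + det = 0.
trace(Y) = a + d = 2 - 5 = -3.
det(Y) = a*d - b*c = (2)*(-5) - (0)*(0) = -10 - 0 = -10.
Characteristic equation: λ² - (-3)λ + (-10) = 0.
Discriminant = (-3)² - 4*(-10) = 9 + 40 = 49.
λ = (-3 ± √49) / 2 = (-3 ± 7) / 2 = -5, 2.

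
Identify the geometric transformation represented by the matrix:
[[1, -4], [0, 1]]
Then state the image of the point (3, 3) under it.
horizontal shear with factor -4; image of (3, 3) is (-9, 3)

The matrix [[1, k], [0, 1]] sends (x, y) to (x + -4y, y), leaving the y-coordinate fixed: a horizontal shear.
The matrix [[1, -4], [0, 1]] represents: horizontal shear with factor -4.
Applying it to (3, 3): [1·3 + -4·3, 0·3 + 1·3] = (-9, 3).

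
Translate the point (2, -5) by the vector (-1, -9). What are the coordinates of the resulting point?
(1, -14)

Translation by (-1, -9):
x' = 2 + -1 = 1
y' = -5 + -9 = -14
Homogeneous matrix: [[1, 0, -1], [0, 1, -9], [0, 0, 1]]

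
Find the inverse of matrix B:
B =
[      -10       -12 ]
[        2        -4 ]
det(B) = 64
B⁻¹ =
[    -1/16      3/16 ]
[    -1/32     -5/32 ]

For a 2×2 matrix B = [[a, b], [c, d]] with det(B) ≠ 0, B⁻¹ = (1/det(B)) * [[d, -b], [-c, a]].
det(B) = (-10)*(-4) - (-12)*(2) = 40 + 24 = 64.
B⁻¹ = (1/64) * [[-4, 12], [-2, -10]].
Dividing each entry by 64 and reducing:
B⁻¹ =
[    -1/16      3/16 ]
[    -1/32     -5/32 ]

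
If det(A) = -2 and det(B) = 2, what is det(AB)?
-4

Use the multiplicative property of determinants: det(AB) = det(A)*det(B).
det(AB) = (-2)*(2) = -4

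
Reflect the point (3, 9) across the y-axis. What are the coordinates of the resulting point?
(-3, 9)

Reflection across y-axis: (3, 9) → (-3, 9)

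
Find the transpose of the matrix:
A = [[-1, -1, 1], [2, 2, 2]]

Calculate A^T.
[[-1, 2], [-1, 2], [1, 2]]

The transpose sends entry (i,j) to (j,i); rows become columns.
Row 0 of A: [-1, -1, 1] -> column 0 of A^T.
Row 1 of A: [2, 2, 2] -> column 1 of A^T.
A^T = [[-1, 2], [-1, 2], [1, 2]]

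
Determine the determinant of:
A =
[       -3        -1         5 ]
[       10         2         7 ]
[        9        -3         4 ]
det(A) = -350

Expand along row 0 (cofactor expansion): det(A) = a*(e*i - f*h) - b*(d*i - f*g) + c*(d*h - e*g), where the 3×3 is [[a, b, c], [d, e, f], [g, h, i]].
Minor M_00 = (2)*(4) - (7)*(-3) = 8 + 21 = 29.
Minor M_01 = (10)*(4) - (7)*(9) = 40 - 63 = -23.
Minor M_02 = (10)*(-3) - (2)*(9) = -30 - 18 = -48.
det(A) = (-3)*(29) - (-1)*(-23) + (5)*(-48) = -87 - 23 - 240 = -350.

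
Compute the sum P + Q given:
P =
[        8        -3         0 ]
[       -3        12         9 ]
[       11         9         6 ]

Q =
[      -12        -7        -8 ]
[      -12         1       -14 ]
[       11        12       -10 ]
P + Q =
[       -4       -10        -8 ]
[      -15        13        -5 ]
[       22        21        -4 ]

Matrix addition is elementwise: (P+Q)[i][j] = P[i][j] + Q[i][j].
  (P+Q)[0][0] = (8) + (-12) = -4
  (P+Q)[0][1] = (-3) + (-7) = -10
  (P+Q)[0][2] = (0) + (-8) = -8
  (P+Q)[1][0] = (-3) + (-12) = -15
  (P+Q)[1][1] = (12) + (1) = 13
  (P+Q)[1][2] = (9) + (-14) = -5
  (P+Q)[2][0] = (11) + (11) = 22
  (P+Q)[2][1] = (9) + (12) = 21
  (P+Q)[2][2] = (6) + (-10) = -4
P + Q =
[       -4       -10        -8 ]
[      -15        13        -5 ]
[       22        21        -4 ]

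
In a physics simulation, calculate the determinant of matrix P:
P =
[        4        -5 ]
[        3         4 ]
det(P) = 31

For a 2×2 matrix [[a, b], [c, d]], det = a*d - b*c.
det(P) = (4)*(4) - (-5)*(3) = 16 + 15 = 31.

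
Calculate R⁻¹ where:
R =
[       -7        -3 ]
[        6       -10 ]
det(R) = 88
R⁻¹ =
[    -5/44      3/88 ]
[    -3/44     -7/88 ]

For a 2×2 matrix R = [[a, b], [c, d]] with det(R) ≠ 0, R⁻¹ = (1/det(R)) * [[d, -b], [-c, a]].
det(R) = (-7)*(-10) - (-3)*(6) = 70 + 18 = 88.
R⁻¹ = (1/88) * [[-10, 3], [-6, -7]].
Dividing each entry by 88 and reducing:
R⁻¹ =
[    -5/44      3/88 ]
[    -3/44     -7/88 ]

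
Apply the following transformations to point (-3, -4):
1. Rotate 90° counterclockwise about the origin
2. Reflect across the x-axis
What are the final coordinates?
(4, 3)

Step 1: Rotate 90° → (4, -3)
Step 2: Reflect across the x-axis → (4, 3)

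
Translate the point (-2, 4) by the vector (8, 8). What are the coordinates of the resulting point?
(6, 12)

Translation by (8, 8):
x' = -2 + 8 = 6
y' = 4 + 8 = 12
Homogeneous matrix: [[1, 0, 8], [0, 1, 8], [0, 0, 1]]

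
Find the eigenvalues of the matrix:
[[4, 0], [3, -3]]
λ = -3 and λ = 4

Characteristic equation: det(A - λI) = 0
λ² - (trace)λ + (det) = 0
λ² - (1)λ + (-12) = 0
λ² - 1λ - 12 = 0
Solving: λ = -3, 4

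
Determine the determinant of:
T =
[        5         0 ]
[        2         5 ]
det(T) = 25

For a 2×2 matrix [[a, b], [c, d]], det = a*d - b*c.
det(T) = (5)*(5) - (0)*(2) = 25 - 0 = 25.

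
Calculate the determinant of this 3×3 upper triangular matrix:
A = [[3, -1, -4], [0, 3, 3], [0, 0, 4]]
36

The determinant of a triangular matrix is the product of its diagonal entries (the off-diagonal entries above the diagonal do not affect it).
det(A) = (3) * (3) * (4) = 36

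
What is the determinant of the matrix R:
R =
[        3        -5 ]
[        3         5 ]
det(R) = 30

For a 2×2 matrix [[a, b], [c, d]], det = a*d - b*c.
det(R) = (3)*(5) - (-5)*(3) = 15 + 15 = 30.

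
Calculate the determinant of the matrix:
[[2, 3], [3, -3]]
-15

For a 2×2 matrix [[a, b], [c, d]], det = ad - bc
det = (2)(-3) - (3)(3) = -6 - 9 = -15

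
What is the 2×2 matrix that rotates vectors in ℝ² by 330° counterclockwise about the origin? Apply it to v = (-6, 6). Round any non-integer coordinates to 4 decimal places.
R = [[√3/2, 1/2], [-1/2, √3/2]]; R·v = (-2.1962, 8.1962)

A counterclockwise rotation by angle θ in ℝ² has matrix R(θ) = [[cos θ, -sin θ], [sin θ, cos θ]].
For θ = 330°: cos θ = √3/2, sin θ = -1/2.
R(330°) = [[√3/2, 1/2], [-1/2, √3/2]].
R·v = [√3/2·-6 + (1/2)·6, -1/2·-6 + √3/2·6] = (-2.1962, 8.1962).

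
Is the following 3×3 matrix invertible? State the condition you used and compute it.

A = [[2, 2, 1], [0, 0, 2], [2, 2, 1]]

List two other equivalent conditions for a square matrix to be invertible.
No, not invertible; det(A) = 0 (two rows are equal, so the rows are linearly dependent). Equivalent conditions (failing for this A): rank(A) < 3; Ax = 0 has non-trivial solutions; 0 is an eigenvalue; the columns are linearly dependent.

To check invertibility, compute det(A).
In this matrix, row 0 and the last row are identical, so one row is a scalar multiple of another and the rows are linearly dependent.
A matrix with linearly dependent rows has det = 0 and is not invertible.
Equivalent failed conditions:
- rank(A) < 3.
- Ax = 0 has non-trivial solutions.
- 0 is an eigenvalue.
- The columns are linearly dependent.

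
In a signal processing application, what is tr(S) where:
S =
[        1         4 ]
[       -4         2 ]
tr(S) = 1 + 2 = 3

The trace of a square matrix is the sum of its diagonal entries.
Diagonal entries of S: S[0][0] = 1, S[1][1] = 2.
tr(S) = 1 + 2 = 3.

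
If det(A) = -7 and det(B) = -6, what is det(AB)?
42

Use the multiplicative property of determinants: det(AB) = det(A)*det(B).
det(AB) = (-7)*(-6) = 42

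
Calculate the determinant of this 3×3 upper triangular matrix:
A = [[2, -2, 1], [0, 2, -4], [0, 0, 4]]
16

The determinant of a triangular matrix is the product of its diagonal entries (the off-diagonal entries above the diagonal do not affect it).
det(A) = (2) * (2) * (4) = 16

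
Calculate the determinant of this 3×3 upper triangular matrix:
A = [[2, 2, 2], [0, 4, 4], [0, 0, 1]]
8

The determinant of a triangular matrix is the product of its diagonal entries (the off-diagonal entries above the diagonal do not affect it).
det(A) = (2) * (4) * (1) = 8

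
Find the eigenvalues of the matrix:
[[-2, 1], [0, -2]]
λ = -2 and λ = -2

Characteristic equation: det(A - λI) = 0
λ² - (trace)λ + (det) = 0
λ² - (-4)λ + (4) = 0
λ² + 4λ + 4 = 0
Solving: λ = -2, -2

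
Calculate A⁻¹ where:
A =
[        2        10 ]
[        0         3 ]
det(A) = 6
A⁻¹ =
[      1/2      -5/3 ]
[        0       1/3 ]

For a 2×2 matrix A = [[a, b], [c, d]] with det(A) ≠ 0, A⁻¹ = (1/det(A)) * [[d, -b], [-c, a]].
det(A) = (2)*(3) - (10)*(0) = 6 - 0 = 6.
A⁻¹ = (1/6) * [[3, -10], [0, 2]].
Dividing each entry by 6 and reducing:
A⁻¹ =
[      1/2      -5/3 ]
[        0       1/3 ]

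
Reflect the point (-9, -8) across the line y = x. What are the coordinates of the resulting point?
(-8, -9)

Reflection across line y = x: (-9, -8) → (-8, -9)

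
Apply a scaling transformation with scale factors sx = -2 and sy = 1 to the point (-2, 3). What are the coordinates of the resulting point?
(4, 3)

Scaling matrix:
[[-2, 0], [0, 1]]
Result: (-2 × -2, 3 × 1) = (4, 3)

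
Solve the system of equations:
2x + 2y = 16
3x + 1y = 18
x = 5, y = 3

Use elimination (row reduction):
Equation 1: 2x + 2y = 16.
Equation 2: 3x + 1y = 18.
Multiply Eq1 by 3 and Eq2 by 2: 6x + 6y = 48;  6x + 2y = 36.
Subtract: (-4)y = -12, so y = 3.
Back-substitute into Eq1: 2x + 2*(3) = 16, so x = 5.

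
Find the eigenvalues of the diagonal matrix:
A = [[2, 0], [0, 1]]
λ₁ = 2, λ₂ = 1

The characteristic polynomial of A is det(A - λI) = (2 - λ)(1 - λ) = 0.
The roots are λ = 2 and λ = 1, so the eigenvalues are the diagonal entries.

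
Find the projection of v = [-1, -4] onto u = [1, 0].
[-1, 0]

The projection of v onto u is proj_u(v) = ((v·u) / (u·u)) · u.
v·u = (-1)*(1) + (-4)*(0) = -1.
u·u = (1)*(1) + (0)*(0) = 1.
coefficient = -1 / 1 = -1.
proj_u(v) = -1 · [1, 0] = [-1, 0].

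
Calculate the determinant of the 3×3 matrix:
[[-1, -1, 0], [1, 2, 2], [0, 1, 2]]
0

Expansion along first row:
det = -1·det([[2,2],[1,2]]) - -1·det([[1,2],[0,2]]) + 0·det([[1,2],[0,1]])
    = -1·(2·2 - 2·1) - -1·(1·2 - 2·0) + 0·(1·1 - 2·0)
    = -1·2 - -1·2 + 0·1
    = -2 + 2 + 0 = 0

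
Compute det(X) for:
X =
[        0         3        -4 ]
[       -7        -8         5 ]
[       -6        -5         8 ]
det(X) = 130

Expand along row 0 (cofactor expansion): det(X) = a*(e*i - f*h) - b*(d*i - f*g) + c*(d*h - e*g), where the 3×3 is [[a, b, c], [d, e, f], [g, h, i]].
Minor M_00 = (-8)*(8) - (5)*(-5) = -64 + 25 = -39.
Minor M_01 = (-7)*(8) - (5)*(-6) = -56 + 30 = -26.
Minor M_02 = (-7)*(-5) - (-8)*(-6) = 35 - 48 = -13.
det(X) = (0)*(-39) - (3)*(-26) + (-4)*(-13) = 0 + 78 + 52 = 130.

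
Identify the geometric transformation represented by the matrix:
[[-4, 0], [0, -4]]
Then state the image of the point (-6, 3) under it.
uniform scaling by factor -4; image of (-6, 3) is (24, -12)

This is a diagonal matrix with equal entries -4, so it scales both axes by the same factor -4.
The matrix [[-4, 0], [0, -4]] represents: uniform scaling by factor -4.
Applying it to (-6, 3): [-4·-6 + 0·3, 0·-6 + -4·3] = (24, -12).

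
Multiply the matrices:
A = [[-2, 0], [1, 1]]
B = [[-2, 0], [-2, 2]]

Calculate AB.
[[4, 0], [-4, 2]]

Each entry (i,j) of AB = sum over k of A[i][k]*B[k][j].
(AB)[0][0] = (-2)*(-2) + (0)*(-2) = 4
(AB)[0][1] = (-2)*(0) + (0)*(2) = 0
(AB)[1][0] = (1)*(-2) + (1)*(-2) = -4
(AB)[1][1] = (1)*(0) + (1)*(2) = 2
AB = [[4, 0], [-4, 2]]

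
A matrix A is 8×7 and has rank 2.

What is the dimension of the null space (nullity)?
5

The rank-nullity theorem for an m×n matrix states:
rank(A) + nullity(A) = n (the number of columns).
Here n = 7 and rank(A) = 2, so nullity(A) = 7 - 2 = 5.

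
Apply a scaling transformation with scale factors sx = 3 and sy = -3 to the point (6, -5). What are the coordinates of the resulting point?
(18, 15)

Scaling matrix:
[[3, 0], [0, -3]]
Result: (6 × 3, -5 × -3) = (18, 15)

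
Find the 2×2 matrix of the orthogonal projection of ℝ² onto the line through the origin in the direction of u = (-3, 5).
[[9/34, -15/34], [-15/34, 25/34]]

The orthogonal projection onto the line spanned by a nonzero vector u = (a, b) has matrix P = (u uᵀ) / (uᵀ u) = (1/(a² + b²)) · [[a², ab], [ab, b²]].
Here u = (-3, 5), so a² + b² = 9 + 25 = 34.
P = (1/34) · [[9, -15], [-15, 25]] = [[9/34, -15/34], [-15/34, 25/34]].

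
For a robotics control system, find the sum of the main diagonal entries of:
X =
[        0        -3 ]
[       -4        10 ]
tr(X) = 0 + 10 = 10

The trace of a square matrix is the sum of its diagonal entries.
Diagonal entries of X: X[0][0] = 0, X[1][1] = 10.
tr(X) = 0 + 10 = 10.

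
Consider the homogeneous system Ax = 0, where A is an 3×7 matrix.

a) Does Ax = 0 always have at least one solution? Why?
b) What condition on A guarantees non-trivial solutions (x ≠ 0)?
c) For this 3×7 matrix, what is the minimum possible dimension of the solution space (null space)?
a) Yes, x = 0 is always a solution. b) When A has linearly dependent columns (rank < n). c) Minimum nullity = 4.

a) x = 0 satisfies A·0 = 0, so the zero vector is always a solution.
b) Non-trivial solutions exist iff the columns of A are linearly dependent, equivalently rank(A) < n (the number of columns).
c) By rank-nullity, rank(A) + nullity(A) = n = 7. Since A has only 3 rows, rank(A) ≤ 3, so nullity(A) ≥ 7 - 3 = 4.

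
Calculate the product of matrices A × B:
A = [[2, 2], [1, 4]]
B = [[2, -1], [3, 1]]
[[10, 0], [14, 3]]

Matrix multiplication:
C[0][0] = 2×2 + 2×3 = 10
C[0][1] = 2×-1 + 2×1 = 0
C[1][0] = 1×2 + 4×3 = 14
C[1][1] = 1×-1 + 4×1 = 3
Result: [[10, 0], [14, 3]]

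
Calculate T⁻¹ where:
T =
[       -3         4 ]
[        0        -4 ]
det(T) = 12
T⁻¹ =
[     -1/3      -1/3 ]
[        0      -1/4 ]

For a 2×2 matrix T = [[a, b], [c, d]] with det(T) ≠ 0, T⁻¹ = (1/det(T)) * [[d, -b], [-c, a]].
det(T) = (-3)*(-4) - (4)*(0) = 12 - 0 = 12.
T⁻¹ = (1/12) * [[-4, -4], [0, -3]].
Dividing each entry by 12 and reducing:
T⁻¹ =
[     -1/3      -1/3 ]
[        0      -1/4 ]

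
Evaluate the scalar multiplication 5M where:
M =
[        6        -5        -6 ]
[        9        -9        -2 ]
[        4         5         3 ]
5M =
[       30       -25       -30 ]
[       45       -45       -10 ]
[       20        25        15 ]

Scalar multiplication is elementwise: (5M)[i][j] = 5 * M[i][j].
  (5M)[0][0] = 5 * (6) = 30
  (5M)[0][1] = 5 * (-5) = -25
  (5M)[0][2] = 5 * (-6) = -30
  (5M)[1][0] = 5 * (9) = 45
  (5M)[1][1] = 5 * (-9) = -45
  (5M)[1][2] = 5 * (-2) = -10
  (5M)[2][0] = 5 * (4) = 20
  (5M)[2][1] = 5 * (5) = 25
  (5M)[2][2] = 5 * (3) = 15
5M =
[       30       -25       -30 ]
[       45       -45       -10 ]
[       20        25        15 ]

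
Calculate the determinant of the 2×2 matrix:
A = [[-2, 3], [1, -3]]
3

For A = [[a, b], [c, d]], det(A) = a*d - b*c.
det(A) = (-2)*(-3) - (3)*(1) = 6 - 3 = 3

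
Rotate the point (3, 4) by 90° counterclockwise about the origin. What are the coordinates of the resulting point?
(-4, 3)

Rotation matrix R(θ) = [[cos θ, -sin θ], [sin θ, cos θ]]; for θ = 90°:
R = [[0, -1], [1, 0]]
Result: R × [3, 4]ᵀ = [0·3 + (-1)·4, 1·3 + (0)·4]ᵀ = (-4, 3)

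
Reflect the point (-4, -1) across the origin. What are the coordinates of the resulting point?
(4, 1)

Reflection across origin: (-4, -1) → (4, 1)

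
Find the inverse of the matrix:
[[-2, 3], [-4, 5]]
[[5/2, -3/2], [2, -1]]

For [[a,b],[c,d]], inverse = (1/det)·[[d,-b],[-c,a]]
det = -2·5 - 3·-4 = 2
Inverse = (1/2)·[[5, -3], [4, -2]]
        = [[5/2, -3/2], [2, -1]]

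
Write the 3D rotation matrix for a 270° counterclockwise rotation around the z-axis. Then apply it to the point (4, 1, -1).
R = [[0, 1, 0], [-1, 0, 0], [0, 0, 1]]; R·(4, 1, -1) = (1, -4, -1)

Rotation matrix for 270° around z-axis:
cos(270°) = 0, sin(270°) = -1
R = [[0, 1, 0], [-1, 0, 0], [0, 0, 1]]
Apply to (4, 1, -1): R·[4, 1, -1]ᵀ = (1, -4, -1)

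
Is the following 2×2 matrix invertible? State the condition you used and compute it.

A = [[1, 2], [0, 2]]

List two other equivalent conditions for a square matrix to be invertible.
Yes, invertible; det(A) = 2 ≠ 0. Equivalent conditions: rank(A) = 2; Ax = 0 has only the trivial solution; 0 is not an eigenvalue; the columns of A are linearly independent.

To check invertibility, compute det(A).
The given matrix is triangular, so det(A) equals the product of its diagonal entries = 2 ≠ 0.
Since det(A) ≠ 0, A is invertible.
Equivalent conditions for a square matrix A to be invertible:
- rank(A) = 2 (full rank).
- The homogeneous system Ax = 0 has only the trivial solution x = 0.
- 0 is not an eigenvalue of A.
- The columns (equivalently rows) of A are linearly independent.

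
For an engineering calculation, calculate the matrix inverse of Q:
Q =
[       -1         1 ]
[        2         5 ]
det(Q) = -7
Q⁻¹ =
[     -5/7       1/7 ]
[      2/7       1/7 ]

For a 2×2 matrix Q = [[a, b], [c, d]] with det(Q) ≠ 0, Q⁻¹ = (1/det(Q)) * [[d, -b], [-c, a]].
det(Q) = (-1)*(5) - (1)*(2) = -5 - 2 = -7.
Q⁻¹ = (1/-7) * [[5, -1], [-2, -1]].
Dividing each entry by -7 and reducing:
Q⁻¹ =
[     -5/7       1/7 ]
[      2/7       1/7 ]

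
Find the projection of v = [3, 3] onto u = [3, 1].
[18/5, 6/5]

The projection of v onto u is proj_u(v) = ((v·u) / (u·u)) · u.
v·u = (3)*(3) + (3)*(1) = 12.
u·u = (3)*(3) + (1)*(1) = 10.
coefficient = 12 / 10 = 6/5.
proj_u(v) = 6/5 · [3, 1] = [18/5, 6/5].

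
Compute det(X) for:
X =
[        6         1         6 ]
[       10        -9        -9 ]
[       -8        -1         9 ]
det(X) = -1050

Expand along row 0 (cofactor expansion): det(X) = a*(e*i - f*h) - b*(d*i - f*g) + c*(d*h - e*g), where the 3×3 is [[a, b, c], [d, e, f], [g, h, i]].
Minor M_00 = (-9)*(9) - (-9)*(-1) = -81 - 9 = -90.
Minor M_01 = (10)*(9) - (-9)*(-8) = 90 - 72 = 18.
Minor M_02 = (10)*(-1) - (-9)*(-8) = -10 - 72 = -82.
det(X) = (6)*(-90) - (1)*(18) + (6)*(-82) = -540 - 18 - 492 = -1050.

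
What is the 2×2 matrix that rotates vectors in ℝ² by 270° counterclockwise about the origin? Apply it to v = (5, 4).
R = [[0, 1], [-1, 0]]; R·v = (4, -5)

A counterclockwise rotation by angle θ in ℝ² has matrix R(θ) = [[cos θ, -sin θ], [sin θ, cos θ]].
For θ = 270°: cos θ = 0, sin θ = -1.
R(270°) = [[0, 1], [-1, 0]].
R·v = [0·5 + (1)·4, -1·5 + 0·4] = (4, -5).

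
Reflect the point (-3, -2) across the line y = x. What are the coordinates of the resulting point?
(-2, -3)

Reflection across line y = x: (-3, -2) → (-2, -3)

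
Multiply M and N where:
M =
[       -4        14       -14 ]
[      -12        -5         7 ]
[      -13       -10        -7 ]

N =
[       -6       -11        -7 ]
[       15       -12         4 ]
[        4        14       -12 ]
MN =
[      178      -320       252 ]
[       25       290       -20 ]
[     -100       165       135 ]

Matrix multiplication: (MN)[i][j] = sum over k of M[i][k] * N[k][j].
  (MN)[0][0] = (-4)*(-6) + (14)*(15) + (-14)*(4) = 178
  (MN)[0][1] = (-4)*(-11) + (14)*(-12) + (-14)*(14) = -320
  (MN)[0][2] = (-4)*(-7) + (14)*(4) + (-14)*(-12) = 252
  (MN)[1][0] = (-12)*(-6) + (-5)*(15) + (7)*(4) = 25
  (MN)[1][1] = (-12)*(-11) + (-5)*(-12) + (7)*(14) = 290
  (MN)[1][2] = (-12)*(-7) + (-5)*(4) + (7)*(-12) = -20
  (MN)[2][0] = (-13)*(-6) + (-10)*(15) + (-7)*(4) = -100
  (MN)[2][1] = (-13)*(-11) + (-10)*(-12) + (-7)*(14) = 165
  (MN)[2][2] = (-13)*(-7) + (-10)*(4) + (-7)*(-12) = 135
MN =
[      178      -320       252 ]
[       25       290       -20 ]
[     -100       165       135 ]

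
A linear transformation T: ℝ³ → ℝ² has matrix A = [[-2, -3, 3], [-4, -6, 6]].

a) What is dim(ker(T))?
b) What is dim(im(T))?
dim(ker) = 2, dim(im) = 1

Observe that row 2 = 2 × row 1 (so the rows are linearly dependent).
Thus rank(A) = 1 (only one linearly independent row).
dim(im(T)) = rank(A) = 1.
By the rank-nullity theorem applied to T: ℝ³ → ℝ², rank(A) + nullity(A) = 3 (the domain dimension), so dim(ker(T)) = 3 - 1 = 2.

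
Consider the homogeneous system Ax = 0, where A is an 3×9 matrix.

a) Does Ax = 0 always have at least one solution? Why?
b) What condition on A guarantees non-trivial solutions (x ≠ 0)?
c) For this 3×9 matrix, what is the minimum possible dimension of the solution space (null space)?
a) Yes, x = 0 is always a solution. b) When A has linearly dependent columns (rank < n). c) Minimum nullity = 6.

a) x = 0 satisfies A·0 = 0, so the zero vector is always a solution.
b) Non-trivial solutions exist iff the columns of A are linearly dependent, equivalently rank(A) < n (the number of columns).
c) By rank-nullity, rank(A) + nullity(A) = n = 9. Since A has only 3 rows, rank(A) ≤ 3, so nullity(A) ≥ 9 - 3 = 6.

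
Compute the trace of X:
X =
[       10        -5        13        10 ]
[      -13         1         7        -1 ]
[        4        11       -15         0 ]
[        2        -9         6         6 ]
tr(X) = 10 + 1 - 15 + 6 = 2

The trace of a square matrix is the sum of its diagonal entries.
Diagonal entries of X: X[0][0] = 10, X[1][1] = 1, X[2][2] = -15, X[3][3] = 6.
tr(X) = 10 + 1 - 15 + 6 = 2.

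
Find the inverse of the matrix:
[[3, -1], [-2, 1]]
[[1, 1], [2, 3]]

For [[a,b],[c,d]], inverse = (1/det)·[[d,-b],[-c,a]]
det = 3·1 - -1·-2 = 1
Inverse = (1/1)·[[1, 1], [2, 3]]
        = [[1, 1], [2, 3]]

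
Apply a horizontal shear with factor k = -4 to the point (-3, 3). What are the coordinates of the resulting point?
(-15, 3)

Shear matrix for horizontal shear with factor k = -4:
[[1, -4], [0, 1]]
Result: (-3, 3) → (-15, 3)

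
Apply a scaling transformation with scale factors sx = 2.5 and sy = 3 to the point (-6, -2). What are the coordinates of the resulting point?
(-15.0, -6)

Scaling matrix:
[[2.50, 0], [0, 3]]
Result: (-6 × 2.5, -2 × 3) = (-15.0, -6)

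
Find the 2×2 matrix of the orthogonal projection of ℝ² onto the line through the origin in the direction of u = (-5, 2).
[[25/29, -10/29], [-10/29, 4/29]]

The orthogonal projection onto the line spanned by a nonzero vector u = (a, b) has matrix P = (u uᵀ) / (uᵀ u) = (1/(a² + b²)) · [[a², ab], [ab, b²]].
Here u = (-5, 2), so a² + b² = 25 + 4 = 29.
P = (1/29) · [[25, -10], [-10, 4]] = [[25/29, -10/29], [-10/29, 4/29]].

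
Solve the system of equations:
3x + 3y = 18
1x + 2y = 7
x = 5, y = 1

Use elimination (row reduction):
Equation 1: 3x + 3y = 18.
Equation 2: 1x + 2y = 7.
Multiply Eq1 by 1 and Eq2 by 3: 3x + 3y = 18;  3x + 6y = 21.
Subtract: (3)y = 3, so y = 1.
Back-substitute into Eq1: 3x + 3*(1) = 18, so x = 5.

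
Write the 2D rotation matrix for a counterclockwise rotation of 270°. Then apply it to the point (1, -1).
R = [[0, 1], [-1, 0]]; R·(1, -1) = (-1, -1)

Rotation matrix formula: R(θ) = [[cos θ, -sin θ], [sin θ, cos θ]]
For θ = 270°:
cos(270°) = 0
sin(270°) = -1
R = [[0, 1], [-1, 0]]
Apply to (1, -1): [0·1 + (1)·-1, -1·1 + 0·-1] = (-1, -1)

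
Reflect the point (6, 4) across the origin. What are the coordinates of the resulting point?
(-6, -4)

Reflection across origin: (6, 4) → (-6, -4)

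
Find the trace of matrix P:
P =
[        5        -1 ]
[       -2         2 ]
tr(P) = 5 + 2 = 7

The trace of a square matrix is the sum of its diagonal entries.
Diagonal entries of P: P[0][0] = 5, P[1][1] = 2.
tr(P) = 5 + 2 = 7.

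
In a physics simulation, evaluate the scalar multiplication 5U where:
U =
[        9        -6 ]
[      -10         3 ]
5U =
[       45       -30 ]
[      -50        15 ]

Scalar multiplication is elementwise: (5U)[i][j] = 5 * U[i][j].
  (5U)[0][0] = 5 * (9) = 45
  (5U)[0][1] = 5 * (-6) = -30
  (5U)[1][0] = 5 * (-10) = -50
  (5U)[1][1] = 5 * (3) = 15
5U =
[       45       -30 ]
[      -50        15 ]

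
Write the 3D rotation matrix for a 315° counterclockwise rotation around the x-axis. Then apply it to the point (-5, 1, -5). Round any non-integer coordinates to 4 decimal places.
R = [[1, 0, 0], [0, √2/2, √2/2], [0, -√2/2, √2/2]]; R·(-5, 1, -5) = (-5.0000, -2.8284, -4.2426)

Rotation matrix for 315° around x-axis:
cos(315°) = √2/2, sin(315°) = -√2/2
R = [[1, 0, 0], [0, √2/2, √2/2], [0, -√2/2, √2/2]]
Apply to (-5, 1, -5): R·[-5, 1, -5]ᵀ = (-5.0000, -2.8284, -4.2426)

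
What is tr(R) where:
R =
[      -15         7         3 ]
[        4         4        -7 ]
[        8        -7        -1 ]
tr(R) = -15 + 4 - 1 = -12

The trace of a square matrix is the sum of its diagonal entries.
Diagonal entries of R: R[0][0] = -15, R[1][1] = 4, R[2][2] = -1.
tr(R) = -15 + 4 - 1 = -12.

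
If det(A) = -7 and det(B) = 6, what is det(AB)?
-42

Use the multiplicative property of determinants: det(AB) = det(A)*det(B).
det(AB) = (-7)*(6) = -42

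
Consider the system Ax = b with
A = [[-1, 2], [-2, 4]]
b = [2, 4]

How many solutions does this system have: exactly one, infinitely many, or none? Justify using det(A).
Infinitely many solutions

det(A) = (-1)*(4) - (2)*(-2) = 0, so A is singular (column 2 is -2 times column 1).
b = [2, 4] = -2 * column 1 of A, so b lies in the column space of A.
A singular matrix whose right-hand side is in its column space gives a 1-parameter family of solutions — infinitely many.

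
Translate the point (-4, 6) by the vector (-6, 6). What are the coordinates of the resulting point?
(-10, 12)

Translation by (-6, 6):
x' = -4 + -6 = -10
y' = 6 + 6 = 12
Homogeneous matrix: [[1, 0, -6], [0, 1, 6], [0, 0, 1]]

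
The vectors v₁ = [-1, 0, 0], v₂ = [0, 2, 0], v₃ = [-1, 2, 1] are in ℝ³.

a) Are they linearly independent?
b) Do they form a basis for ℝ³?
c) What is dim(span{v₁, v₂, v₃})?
Yes independent, yes basis, dim = 3

Stack v₁, v₂, v₃ as rows of a 3×3 matrix.
[[-1, 0, 0]; [0, 2, 0]; [-1, 2, 1]] is already lower triangular with nonzero diagonal entries (-1, 2, 1), so its determinant is the product of the diagonal entries, det = (-1)·(2)·(1) = -2 ≠ 0, and the rows are linearly independent.
Three linearly independent vectors in ℝ³ form a basis for ℝ³, so dim(span{v₁,v₂,v₃}) = 3.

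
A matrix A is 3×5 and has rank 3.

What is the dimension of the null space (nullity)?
2

The rank-nullity theorem for an m×n matrix states:
rank(A) + nullity(A) = n (the number of columns).
Here n = 5 and rank(A) = 3, so nullity(A) = 5 - 3 = 2.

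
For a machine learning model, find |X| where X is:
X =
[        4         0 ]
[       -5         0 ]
det(X) = 0

For a 2×2 matrix [[a, b], [c, d]], det = a*d - b*c.
det(X) = (4)*(0) - (0)*(-5) = 0 - 0 = 0.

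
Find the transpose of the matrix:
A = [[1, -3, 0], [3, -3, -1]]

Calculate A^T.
[[1, 3], [-3, -3], [0, -1]]

The transpose sends entry (i,j) to (j,i); rows become columns.
Row 0 of A: [1, -3, 0] -> column 0 of A^T.
Row 1 of A: [3, -3, -1] -> column 1 of A^T.
A^T = [[1, 3], [-3, -3], [0, -1]]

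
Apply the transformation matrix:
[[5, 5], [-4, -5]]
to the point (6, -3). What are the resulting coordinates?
(15, -9)

Matrix multiplication:
[[5, 5], [-4, -5]] × [6, -3]ᵀ
= [5×6 + 5×-3, -4×6 + -5×-3]ᵀ
= [15.0000, -9.0000]ᵀ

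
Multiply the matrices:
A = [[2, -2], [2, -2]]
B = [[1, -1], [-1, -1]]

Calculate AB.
[[4, 0], [4, 0]]

Each entry (i,j) of AB = sum over k of A[i][k]*B[k][j].
(AB)[0][0] = (2)*(1) + (-2)*(-1) = 4
(AB)[0][1] = (2)*(-1) + (-2)*(-1) = 0
(AB)[1][0] = (2)*(1) + (-2)*(-1) = 4
(AB)[1][1] = (2)*(-1) + (-2)*(-1) = 0
AB = [[4, 0], [4, 0]]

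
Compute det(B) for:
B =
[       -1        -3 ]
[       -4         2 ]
det(B) = -14

For a 2×2 matrix [[a, b], [c, d]], det = a*d - b*c.
det(B) = (-1)*(2) - (-3)*(-4) = -2 - 12 = -14.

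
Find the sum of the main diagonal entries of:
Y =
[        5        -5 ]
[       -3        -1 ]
tr(Y) = 5 - 1 = 4

The trace of a square matrix is the sum of its diagonal entries.
Diagonal entries of Y: Y[0][0] = 5, Y[1][1] = -1.
tr(Y) = 5 - 1 = 4.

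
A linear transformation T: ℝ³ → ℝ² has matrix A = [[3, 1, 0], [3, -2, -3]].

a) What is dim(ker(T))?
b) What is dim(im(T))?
dim(ker) = 1, dim(im) = 2

The two rows are not scalar multiples of one another (no single k satisfies row 2 = k × row 1), so they are linearly independent.
Thus rank(A) = 2.
dim(im(T)) = rank(A) = 2.
By the rank-nullity theorem applied to T: ℝ³ → ℝ², rank(A) + nullity(A) = 3 (the domain dimension), so dim(ker(T)) = 3 - 2 = 1.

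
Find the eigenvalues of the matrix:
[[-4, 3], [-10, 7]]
λ = 1 and λ = 2

Characteristic equation: det(A - λI) = 0
λ² - (trace)λ + (det) = 0
λ² - (3)λ + (2) = 0
λ² - 3λ + 2 = 0
Solving: λ = 1, 2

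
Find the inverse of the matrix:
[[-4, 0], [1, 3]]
[[-1/4, 0], [1/12, 1/3]]

For [[a,b],[c,d]], inverse = (1/det)·[[d,-b],[-c,a]]
det = -4·3 - 0·1 = -12
Inverse = (1/-12)·[[3, 0], [-1, -4]]
        = [[-1/4, 0], [1/12, 1/3]]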